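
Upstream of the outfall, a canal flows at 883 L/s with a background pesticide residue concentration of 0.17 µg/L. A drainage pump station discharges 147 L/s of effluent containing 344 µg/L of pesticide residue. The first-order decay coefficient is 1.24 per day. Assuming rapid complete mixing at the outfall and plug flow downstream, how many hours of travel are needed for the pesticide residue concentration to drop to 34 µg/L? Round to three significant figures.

7.17 h

Mixed concentration C = ΣQC/ΣQ = (883.0·0.1700 + 147.0·344.0) / 1030 = 50720/1030 = 49.24 µg/L.
49.24·exp(−k·t) = 34 → t = ln(49.24/34)/k = 25810 s = 7.168 h.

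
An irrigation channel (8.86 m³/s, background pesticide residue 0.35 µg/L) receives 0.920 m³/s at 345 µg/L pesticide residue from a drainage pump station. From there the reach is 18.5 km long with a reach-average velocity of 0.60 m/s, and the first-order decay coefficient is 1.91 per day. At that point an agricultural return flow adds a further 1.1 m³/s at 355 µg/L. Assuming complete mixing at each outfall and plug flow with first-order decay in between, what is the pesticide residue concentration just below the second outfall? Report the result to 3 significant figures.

Mass balance: C = (8.860·0.3500 + 0.9200·345.0) / 9.780 = 320.5/9.780 = 32.77 µg/L; combined flow 9.780 m³/s.
Travel time t = 18.5·1000 / 0.60 = 30830 s = 8.565 h.
First-order decay: C = 32.77·exp(−k·t) = 32.77·0.5058 = 16.58 µg/L.
Second outfall: C = (9.780·16.58 + 1.100·355.0)/10.88 = 50.79 µg/L.

50.8 µg/L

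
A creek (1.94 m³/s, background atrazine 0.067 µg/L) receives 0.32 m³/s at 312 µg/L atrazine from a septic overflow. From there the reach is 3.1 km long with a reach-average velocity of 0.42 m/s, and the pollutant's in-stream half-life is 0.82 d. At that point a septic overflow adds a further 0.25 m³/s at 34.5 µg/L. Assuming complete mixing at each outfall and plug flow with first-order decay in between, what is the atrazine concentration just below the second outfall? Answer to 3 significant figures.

40.5 µg/L

Conservation of mass: C = (1.940·0.06700 + 0.3200·312.0) / 2.260 = 99.97/2.260 = 44.23 µg/L; combined flow 2.260 m³/s.
Travel time t = 3.1·1000 / 0.42 = 7381 s = 2.050 h.
Half-life 0.82 d → k = ln 2 / 0.82 = 0.8453 d⁻¹.
Applying C = C₀e^(−kt): 44.23 × 0.9303 = 41.15 µg/L.
At the second outfall, C = (2.260·41.15 + 0.2500·34.50) / (2.260 + 0.2500) = 40.49 µg/L.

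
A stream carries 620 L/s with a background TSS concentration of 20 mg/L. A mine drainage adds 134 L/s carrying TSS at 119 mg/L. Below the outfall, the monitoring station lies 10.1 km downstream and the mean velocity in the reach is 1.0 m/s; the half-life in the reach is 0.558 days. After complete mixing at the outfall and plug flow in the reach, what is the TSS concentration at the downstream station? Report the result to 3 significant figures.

Mixed concentration C = ΣQC/ΣQ = (620.0·20.00 + 134.0·119.0) / 754.0 = 28350/754.0 = 37.59 mg/L.
Travel time t = 10.1·1000 / 1.0 = 10100 s = 2.806 h.
Half-life 0.558 d → k = ln 2 / 0.558 = 1.242 d⁻¹.
After decay, C = 37.59 × e^(−kt) = 37.59 × 0.8648 = 32.51 mg/L.

32.5 mg/L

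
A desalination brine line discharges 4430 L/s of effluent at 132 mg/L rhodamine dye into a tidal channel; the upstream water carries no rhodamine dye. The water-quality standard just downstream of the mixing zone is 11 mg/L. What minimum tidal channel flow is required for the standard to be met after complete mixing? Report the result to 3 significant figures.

48700 L/s

Set C_mix = 11: (Q·0 + 4430·132.0) / (Q + 4430) = 11
→ Q = 4430·(132.0 − 11)/(11 − 0) = 48730 L/s.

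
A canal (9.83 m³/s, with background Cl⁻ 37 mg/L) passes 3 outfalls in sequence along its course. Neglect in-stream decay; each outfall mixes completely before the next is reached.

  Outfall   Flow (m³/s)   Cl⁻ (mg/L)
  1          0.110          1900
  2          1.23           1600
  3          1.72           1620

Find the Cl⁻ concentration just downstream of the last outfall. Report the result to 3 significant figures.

Outfall 1: combined Q = 9.940 m³/s; C = (9.830·37.00 + 0.1100·1900)/9.940 = 57.62 mg/L.
Outfall 2: combined Q = 11.17 m³/s; C = (9.940·57.62 + 1.230·1600)/11.17 = 227.5 mg/L.
Outfall 3: combined Q = 12.89 m³/s; C = (11.17·227.5 + 1.720·1620)/12.89 = 413.3 mg/L.

413 mg/L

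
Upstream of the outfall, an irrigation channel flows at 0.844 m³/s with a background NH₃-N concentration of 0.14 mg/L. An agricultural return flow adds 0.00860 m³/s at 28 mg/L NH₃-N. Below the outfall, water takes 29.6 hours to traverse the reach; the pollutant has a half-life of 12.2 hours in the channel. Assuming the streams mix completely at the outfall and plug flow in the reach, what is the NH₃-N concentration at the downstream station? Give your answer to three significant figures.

Mixed concentration C = ΣQC/ΣQ = (0.8440·0.1400 + 0.008600·28.00) / 0.8526 = 0.3590/0.8526 = 0.4210 mg/L.
Half-life 12.2 h → k = ln 2 / 12.2 = 0.05682 h⁻¹ = 1.364 d⁻¹.
Decay over the reach: 0.4210·exp(−kt) = 0.4210·0.1861 = 0.07833 mg/L.

0.0783 mg/L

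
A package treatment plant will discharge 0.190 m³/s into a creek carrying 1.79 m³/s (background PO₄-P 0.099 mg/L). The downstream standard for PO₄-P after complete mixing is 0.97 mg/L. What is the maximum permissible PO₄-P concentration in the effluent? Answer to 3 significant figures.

9.18 mg/L

At the limit, (Qr·Cr + Qe·Cₑ)/(Qr + Qe) = 0.97:
Cₑ = (1.980·0.97 − 1.790·0.09900) / 0.1900 = 9.176 mg/L.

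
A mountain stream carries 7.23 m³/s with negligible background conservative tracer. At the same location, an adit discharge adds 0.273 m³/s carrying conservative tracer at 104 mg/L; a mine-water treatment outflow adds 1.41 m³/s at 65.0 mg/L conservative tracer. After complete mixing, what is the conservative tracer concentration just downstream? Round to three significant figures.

13.5 mg/L

Mass balance: C = (7.230·0 + 0.2730·104.0 + 1.410·65.00) / 8.913 = 120.0/8.913 = 13.47 mg/L.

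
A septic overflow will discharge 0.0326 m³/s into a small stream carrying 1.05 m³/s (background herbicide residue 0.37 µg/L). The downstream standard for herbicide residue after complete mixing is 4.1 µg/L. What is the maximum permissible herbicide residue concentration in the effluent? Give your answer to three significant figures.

124 µg/L

At the limit, (Qr·Cr + Qe·Cₑ)/(Qr + Qe) = 4.1:
Cₑ = (1.083·4.1 − 1.050·0.3700) / 0.03260 = 124.2 µg/L.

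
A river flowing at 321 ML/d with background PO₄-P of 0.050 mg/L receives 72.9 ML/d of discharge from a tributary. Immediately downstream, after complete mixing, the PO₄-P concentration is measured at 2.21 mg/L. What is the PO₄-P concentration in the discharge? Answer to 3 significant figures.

11.7 mg/L

Mass balance: 321.0·0.05000 + 72.90·Cₑ = 393.9·2.210
→ Cₑ = (393.9·2.210 − 321.0·0.05000) / 72.90 = 11.72 mg/L.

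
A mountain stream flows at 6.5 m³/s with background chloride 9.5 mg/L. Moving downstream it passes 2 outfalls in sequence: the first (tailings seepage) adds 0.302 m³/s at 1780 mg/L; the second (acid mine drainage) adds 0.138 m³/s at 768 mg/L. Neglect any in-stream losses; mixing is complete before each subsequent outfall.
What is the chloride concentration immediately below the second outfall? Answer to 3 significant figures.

Outfall 1: combined Q = 6.802 m³/s; C = (6.500·9.500 + 0.3020·1780)/6.802 = 88.11 mg/L.
Outfall 2: combined Q = 6.940 m³/s; C = (6.802·88.11 + 0.1380·768.0)/6.940 = 101.6 mg/L.

102 mg/L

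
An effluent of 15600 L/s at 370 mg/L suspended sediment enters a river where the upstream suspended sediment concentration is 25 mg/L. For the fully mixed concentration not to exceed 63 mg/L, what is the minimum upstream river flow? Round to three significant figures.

Set C_mix = 63: (Q·25.00 + 15600·370.0) / (Q + 15600) = 63
→ Q = 15600·(370.0 − 63)/(63 − 25.00) = 126000 L/s.

126000 L/s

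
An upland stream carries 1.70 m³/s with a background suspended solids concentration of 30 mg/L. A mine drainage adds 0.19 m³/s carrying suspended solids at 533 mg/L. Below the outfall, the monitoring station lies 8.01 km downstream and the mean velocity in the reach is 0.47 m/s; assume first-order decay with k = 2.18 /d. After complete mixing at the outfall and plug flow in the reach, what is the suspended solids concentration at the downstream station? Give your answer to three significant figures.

Flow-weighted average: C = (1.700·30.00 + 0.1900·533.0) / 1.890 = 152.3/1.890 = 80.57 mg/L.
Travel time t = 8.01·1000 / 0.47 = 17040 s = 4.734 h.
First-order decay: C = 80.57·exp(−k·t) = 80.57·0.6505 = 52.41 mg/L.

52.4 mg/L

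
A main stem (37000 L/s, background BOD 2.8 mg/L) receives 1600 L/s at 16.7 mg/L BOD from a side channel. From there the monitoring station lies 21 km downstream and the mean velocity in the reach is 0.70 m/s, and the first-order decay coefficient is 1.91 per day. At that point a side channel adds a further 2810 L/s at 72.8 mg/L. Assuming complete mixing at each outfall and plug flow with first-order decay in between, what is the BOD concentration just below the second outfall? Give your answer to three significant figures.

Flow-weighted average: C = (37000·2.800 + 1600·16.70) / 38600 = 130300/38600 = 3.376 mg/L; combined flow 38600 L/s.
Travel time t = 21·1000 / 0.70 = 30000 s = 8.333 h.
Applying C = C₀e^(−kt): 3.376 × 0.5152 = 1.739 mg/L.
Second outfall: C = (38600·1.739 + 2810·72.80)/41410 = 6.561 mg/L.

6.56 mg/L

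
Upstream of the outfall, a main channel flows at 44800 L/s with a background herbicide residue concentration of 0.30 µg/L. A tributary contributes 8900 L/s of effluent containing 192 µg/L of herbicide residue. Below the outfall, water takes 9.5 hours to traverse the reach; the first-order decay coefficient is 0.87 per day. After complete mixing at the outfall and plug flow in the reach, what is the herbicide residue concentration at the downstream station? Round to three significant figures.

Conservation of mass: C = (44800·0.3000 + 8900·192.0) / 53700 = 1722000/53700 = 32.07 µg/L.
Decay over the reach: 32.07·exp(−kt) = 32.07·0.7087 = 22.73 µg/L.

22.7 µg/L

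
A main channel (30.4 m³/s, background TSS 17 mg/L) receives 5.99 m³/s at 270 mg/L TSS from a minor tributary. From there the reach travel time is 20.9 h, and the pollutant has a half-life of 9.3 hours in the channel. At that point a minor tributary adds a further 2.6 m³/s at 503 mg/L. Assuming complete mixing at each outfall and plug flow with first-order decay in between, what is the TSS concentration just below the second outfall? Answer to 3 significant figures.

45.1 mg/L

Mixed concentration C = ΣQC/ΣQ = (30.40·17.00 + 5.990·270.0) / 36.39 = 2134/36.39 = 58.65 mg/L; combined flow 36.39 m³/s.
Half-life 9.3 h → k = ln 2 / 9.3 = 0.07453 h⁻¹ = 1.789 d⁻¹.
Decay over the reach: 58.65·exp(−kt) = 58.65·0.2106 = 12.35 mg/L.
Second outfall: C = (36.39·12.35 + 2.600·503.0)/38.99 = 45.07 mg/L.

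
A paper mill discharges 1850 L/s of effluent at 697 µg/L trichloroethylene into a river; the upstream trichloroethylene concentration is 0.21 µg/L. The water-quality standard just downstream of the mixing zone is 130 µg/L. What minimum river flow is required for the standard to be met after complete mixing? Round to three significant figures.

Set C_mix = 130: (Q·0.2100 + 1850·697.0) / (Q + 1850) = 130
→ Q = 1850·(697.0 − 130)/(130 − 0.2100) = 8082 L/s.

8080 L/s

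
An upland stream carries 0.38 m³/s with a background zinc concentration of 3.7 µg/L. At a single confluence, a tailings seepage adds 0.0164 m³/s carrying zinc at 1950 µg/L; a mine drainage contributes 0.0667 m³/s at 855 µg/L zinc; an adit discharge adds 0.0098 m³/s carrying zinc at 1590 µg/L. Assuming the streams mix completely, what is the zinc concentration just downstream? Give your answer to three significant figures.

224 µg/L

Flow-weighted average: C = (0.3800·3.700 + 0.01640·1950 + 0.06670·855.0 + 0.009800·1590) / 0.4729 = 106.0/0.4729 = 224.1 µg/L.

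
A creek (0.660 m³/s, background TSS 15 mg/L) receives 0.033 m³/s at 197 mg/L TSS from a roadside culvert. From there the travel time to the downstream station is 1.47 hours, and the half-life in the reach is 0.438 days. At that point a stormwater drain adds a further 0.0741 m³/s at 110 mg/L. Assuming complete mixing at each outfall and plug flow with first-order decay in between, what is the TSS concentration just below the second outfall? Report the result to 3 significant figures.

Flow-weighted average: C = (0.6600·15.00 + 0.03300·197.0) / 0.6930 = 16.40/0.6930 = 23.67 mg/L; combined flow 0.6930 m³/s.
Half-life 0.438 d → k = ln 2 / 0.438 = 1.583 d⁻¹.
Applying C = C₀e^(−kt): 23.67 × 0.9076 = 21.48 mg/L.
At the second outfall, C = (0.6930·21.48 + 0.07410·110.0) / (0.6930 + 0.07410) = 30.03 mg/L.

30.0 mg/L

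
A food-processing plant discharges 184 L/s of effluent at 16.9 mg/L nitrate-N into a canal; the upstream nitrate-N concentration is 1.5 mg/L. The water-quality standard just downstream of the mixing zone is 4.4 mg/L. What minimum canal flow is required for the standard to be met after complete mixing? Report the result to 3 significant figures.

793 L/s

Set C_mix = 4.4: (Q·1.500 + 184.0·16.90) / (Q + 184.0) = 4.4
→ Q = 184.0·(16.90 − 4.4)/(4.4 − 1.500) = 793.1 L/s.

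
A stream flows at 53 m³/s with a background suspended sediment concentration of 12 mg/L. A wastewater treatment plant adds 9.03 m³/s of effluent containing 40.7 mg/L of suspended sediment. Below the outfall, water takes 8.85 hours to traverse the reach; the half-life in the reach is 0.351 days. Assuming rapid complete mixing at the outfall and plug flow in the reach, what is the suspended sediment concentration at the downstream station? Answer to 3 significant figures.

Mass balance: C = (53.00·12.00 + 9.030·40.70) / 62.03 = 1004/62.03 = 16.18 mg/L.
Half-life 0.351 d → k = ln 2 / 0.351 = 1.975 d⁻¹.
Applying C = C₀e^(−kt): 16.18 × 0.4828 = 7.810 mg/L.

7.81 mg/L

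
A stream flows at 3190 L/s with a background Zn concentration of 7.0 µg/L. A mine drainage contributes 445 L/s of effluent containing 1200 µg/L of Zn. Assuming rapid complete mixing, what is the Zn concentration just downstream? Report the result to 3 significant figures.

Flow-weighted average: C = (3190·7.000 + 445.0·1200) / 3635 = 556300/3635 = 153.0 µg/L.

153 µg/L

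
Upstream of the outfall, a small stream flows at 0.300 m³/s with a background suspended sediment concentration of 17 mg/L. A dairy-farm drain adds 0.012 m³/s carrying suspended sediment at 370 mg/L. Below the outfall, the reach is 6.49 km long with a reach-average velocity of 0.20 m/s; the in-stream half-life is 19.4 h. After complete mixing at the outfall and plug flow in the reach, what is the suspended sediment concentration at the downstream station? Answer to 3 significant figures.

22.2 mg/L

Mass balance: C = (0.3000·17.00 + 0.01200·370.0) / 0.3120 = 9.540/0.3120 = 30.58 mg/L.
Travel time t = 6.49·1000 / 0.20 = 32450 s = 9.014 h.
Half-life 19.4 h → k = ln 2 / 19.4 = 0.03573 h⁻¹ = 0.8575 d⁻¹.
First-order decay: C = 30.58·exp(−k·t) = 30.58·0.7247 = 22.16 mg/L.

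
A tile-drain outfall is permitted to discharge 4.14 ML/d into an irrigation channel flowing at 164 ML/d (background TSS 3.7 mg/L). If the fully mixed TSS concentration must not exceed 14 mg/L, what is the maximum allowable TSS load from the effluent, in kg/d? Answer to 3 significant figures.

Mass balance at the limit: 164.0·3.700 + 4.140·Cₑ = 168.1·14 → Cₑ = 422.0 mg/L.
4.140 ML/d = 0.04792 m³/s. Load = 0.04792 m³/s × 422.0 g/m³ × 86 400 s/d = 1747 kg/d.

1750 kg/d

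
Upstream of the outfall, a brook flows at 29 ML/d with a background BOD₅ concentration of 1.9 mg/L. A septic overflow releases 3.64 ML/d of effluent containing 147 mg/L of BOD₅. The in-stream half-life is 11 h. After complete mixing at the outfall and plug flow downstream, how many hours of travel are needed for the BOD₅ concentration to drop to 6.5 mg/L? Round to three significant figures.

16.2 h

After mixing, C = (29.00·1.900 + 3.640·147.0) / 32.64 = 590.2/32.64 = 18.08 mg/L.
Half-life 11 h → k = ln 2 / 11 = 0.06301 h⁻¹ = 1.512 d⁻¹.
18.08·exp(−k·t) = 6.5 → t = ln(18.08/6.5)/k = 58450 s = 16.24 h.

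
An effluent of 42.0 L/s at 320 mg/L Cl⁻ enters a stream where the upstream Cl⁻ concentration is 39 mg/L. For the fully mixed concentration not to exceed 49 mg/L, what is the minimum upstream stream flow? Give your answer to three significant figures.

1140 L/s

Set C_mix = 49: (Q·39.00 + 42.00·320.0) / (Q + 42.00) = 49
→ Q = 42.00·(320.0 − 49)/(49 − 39.00) = 1138 L/s.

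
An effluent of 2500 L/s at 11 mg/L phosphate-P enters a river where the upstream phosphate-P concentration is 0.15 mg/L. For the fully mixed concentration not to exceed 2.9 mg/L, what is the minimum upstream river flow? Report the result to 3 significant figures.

Set C_mix = 2.9: (Q·0.1500 + 2500·11.00) / (Q + 2500) = 2.9
→ Q = 2500·(11.00 − 2.9)/(2.9 − 0.1500) = 7364 L/s.

7360 L/s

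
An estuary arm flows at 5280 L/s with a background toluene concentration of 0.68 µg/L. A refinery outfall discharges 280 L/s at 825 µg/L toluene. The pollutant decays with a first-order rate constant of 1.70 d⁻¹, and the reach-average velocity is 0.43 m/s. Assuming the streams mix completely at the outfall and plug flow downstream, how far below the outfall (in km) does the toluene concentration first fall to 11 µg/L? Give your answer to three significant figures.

29.4 km

Mixed concentration C = ΣQC/ΣQ = (5280·0.6800 + 280.0·825.0) / 5560 = 234600/5560 = 42.19 µg/L.
Set 42.19·exp(−k·t) = 11 → t = ln(42.19/11)/k = 68320 s = 18.98 h.
Distance = v·t = 0.43·68320 = 29380 m = 29.38 km.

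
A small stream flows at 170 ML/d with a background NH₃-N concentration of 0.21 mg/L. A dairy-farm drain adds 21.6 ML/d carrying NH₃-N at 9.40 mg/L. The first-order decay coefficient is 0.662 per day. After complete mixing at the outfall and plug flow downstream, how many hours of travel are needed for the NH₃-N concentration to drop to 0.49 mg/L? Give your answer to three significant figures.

33.8 h

Mixed concentration C = ΣQC/ΣQ = (170.0·0.2100 + 21.60·9.400) / 191.6 = 238.7/191.6 = 1.246 mg/L.
1.246·exp(−k·t) = 0.49 → t = ln(1.246/0.49)/k = 121800 s = 33.84 h.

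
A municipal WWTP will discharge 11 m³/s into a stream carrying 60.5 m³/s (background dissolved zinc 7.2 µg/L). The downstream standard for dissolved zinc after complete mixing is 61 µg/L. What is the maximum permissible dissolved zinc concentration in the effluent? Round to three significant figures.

357 µg/L

At the limit, (Qr·Cr + Qe·Cₑ)/(Qr + Qe) = 61:
Cₑ = (71.50·61 − 60.50·7.200) / 11.00 = 356.9 µg/L.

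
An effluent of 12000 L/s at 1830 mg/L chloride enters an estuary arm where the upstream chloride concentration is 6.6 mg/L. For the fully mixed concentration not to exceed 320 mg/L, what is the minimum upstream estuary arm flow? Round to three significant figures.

Set C_mix = 320: (Q·6.600 + 12000·1830) / (Q + 12000) = 320
→ Q = 12000·(1830 − 320)/(320 − 6.600) = 57820 L/s.

57800 L/s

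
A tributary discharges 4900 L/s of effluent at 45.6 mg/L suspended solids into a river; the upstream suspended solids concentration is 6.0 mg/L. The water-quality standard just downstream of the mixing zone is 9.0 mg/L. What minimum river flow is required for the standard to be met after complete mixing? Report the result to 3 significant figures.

Set C_mix = 9.0: (Q·6.000 + 4900·45.60) / (Q + 4900) = 9.0
→ Q = 4900·(45.60 − 9.0)/(9.0 − 6.000) = 59780 L/s.

59800 L/s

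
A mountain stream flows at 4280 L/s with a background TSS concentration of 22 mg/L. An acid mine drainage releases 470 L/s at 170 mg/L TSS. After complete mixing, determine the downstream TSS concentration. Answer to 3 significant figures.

After mixing, C = (4280·22.00 + 470.0·170.0) / 4750 = 174100/4750 = 36.64 mg/L.

36.6 mg/L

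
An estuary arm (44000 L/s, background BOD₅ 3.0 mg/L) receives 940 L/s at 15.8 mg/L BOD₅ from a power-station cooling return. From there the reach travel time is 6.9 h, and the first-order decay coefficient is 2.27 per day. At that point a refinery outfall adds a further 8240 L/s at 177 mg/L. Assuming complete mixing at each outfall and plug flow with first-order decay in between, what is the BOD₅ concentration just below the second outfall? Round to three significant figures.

28.9 mg/L

Conservation of mass: C = (44000·3.000 + 940.0·15.80) / 44940 = 146900/44940 = 3.268 mg/L; combined flow 44940 L/s.
First-order decay: C = 3.268·exp(−k·t) = 3.268·0.5207 = 1.701 mg/L.
At the second outfall, C = (44940·1.701 + 8240·177.0) / (44940 + 8240) = 28.86 mg/L.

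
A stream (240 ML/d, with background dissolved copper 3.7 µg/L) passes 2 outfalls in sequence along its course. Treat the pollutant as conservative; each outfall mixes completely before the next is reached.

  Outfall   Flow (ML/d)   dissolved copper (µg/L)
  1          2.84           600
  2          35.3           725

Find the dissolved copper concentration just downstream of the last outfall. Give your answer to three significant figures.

Below outfall 1: Q → 242.8 ML/d, C = (240.0·3.700 + 2.840·600.0)/242.8 = 10.67 µg/L.
Below outfall 2: Q → 278.1 ML/d, C = (242.8·10.67 + 35.30·725.0)/278.1 = 101.3 µg/L.

101 µg/L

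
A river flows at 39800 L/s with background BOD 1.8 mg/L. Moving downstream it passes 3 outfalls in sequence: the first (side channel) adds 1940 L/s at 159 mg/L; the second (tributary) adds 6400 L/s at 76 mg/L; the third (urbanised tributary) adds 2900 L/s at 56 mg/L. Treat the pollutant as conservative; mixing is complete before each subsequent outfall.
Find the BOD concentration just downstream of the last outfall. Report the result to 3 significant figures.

Below outfall 1: Q → 41740 L/s, C = (39800·1.800 + 1940·159.0)/41740 = 9.106 mg/L.
Below outfall 2: Q → 48140 L/s, C = (41740·9.106 + 6400·76.00)/48140 = 18.00 mg/L.
Below outfall 3: Q → 51040 L/s, C = (48140·18.00 + 2900·56.00)/51040 = 20.16 mg/L.

20.2 mg/L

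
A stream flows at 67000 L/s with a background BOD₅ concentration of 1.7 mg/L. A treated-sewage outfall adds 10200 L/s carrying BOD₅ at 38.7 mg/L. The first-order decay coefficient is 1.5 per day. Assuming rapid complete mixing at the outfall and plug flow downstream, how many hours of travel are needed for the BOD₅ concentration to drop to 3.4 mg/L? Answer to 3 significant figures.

10.6 h

Mass balance: C = (67000·1.700 + 10200·38.70) / 77200 = 508600/77200 = 6.589 mg/L.
6.589·exp(−k·t) = 3.4 → t = ln(6.589/3.4)/k = 38110 s = 10.59 h.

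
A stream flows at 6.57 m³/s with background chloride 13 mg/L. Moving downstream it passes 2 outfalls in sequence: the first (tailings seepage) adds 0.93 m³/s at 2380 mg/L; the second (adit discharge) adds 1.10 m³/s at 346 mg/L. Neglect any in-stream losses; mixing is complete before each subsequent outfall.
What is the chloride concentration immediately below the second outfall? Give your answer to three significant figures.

312 mg/L

After outfall 1: Q = 6.570 + 0.9300 = 7.500 m³/s; C = (6.570·13.00 + 0.9300·2380)/7.500 = 306.5 mg/L.
After outfall 2: Q = 7.500 + 1.100 = 8.600 m³/s; C = (7.500·306.5 + 1.100·346.0)/8.600 = 311.6 mg/L.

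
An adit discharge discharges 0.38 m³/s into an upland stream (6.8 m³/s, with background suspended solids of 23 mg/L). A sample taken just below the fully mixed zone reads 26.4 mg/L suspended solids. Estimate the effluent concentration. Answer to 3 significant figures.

Mass balance: 6.800·23.00 + 0.3800·Cₑ = 7.180·26.40
→ Cₑ = (7.180·26.40 − 6.800·23.00) / 0.3800 = 87.24 mg/L.

87.2 mg/L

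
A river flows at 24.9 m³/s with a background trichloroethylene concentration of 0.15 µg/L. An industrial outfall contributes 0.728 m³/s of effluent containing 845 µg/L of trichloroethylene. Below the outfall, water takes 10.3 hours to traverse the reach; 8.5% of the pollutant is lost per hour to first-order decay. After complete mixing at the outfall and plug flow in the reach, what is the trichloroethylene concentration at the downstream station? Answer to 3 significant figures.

After mixing, C = (24.90·0.1500 + 0.7280·845.0) / 25.63 = 618.9/25.63 = 24.15 µg/L.
8.5%/h lost → k = −ln(1 − 0.085) = 0.08883 h⁻¹.
Applying C = C₀e^(−kt): 24.15 × 0.4005 = 9.673 µg/L.

9.67 µg/L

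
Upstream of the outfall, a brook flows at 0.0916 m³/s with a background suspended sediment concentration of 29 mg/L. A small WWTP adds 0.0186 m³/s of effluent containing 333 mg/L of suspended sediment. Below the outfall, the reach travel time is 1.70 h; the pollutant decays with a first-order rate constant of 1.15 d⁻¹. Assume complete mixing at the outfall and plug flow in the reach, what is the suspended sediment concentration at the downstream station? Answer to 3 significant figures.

Conservation of mass: C = (0.09160·29.00 + 0.01860·333.0) / 0.1102 = 8.850/0.1102 = 80.31 mg/L.
Applying C = C₀e^(−kt): 80.31 × 0.9218 = 74.03 mg/L.

74.0 mg/L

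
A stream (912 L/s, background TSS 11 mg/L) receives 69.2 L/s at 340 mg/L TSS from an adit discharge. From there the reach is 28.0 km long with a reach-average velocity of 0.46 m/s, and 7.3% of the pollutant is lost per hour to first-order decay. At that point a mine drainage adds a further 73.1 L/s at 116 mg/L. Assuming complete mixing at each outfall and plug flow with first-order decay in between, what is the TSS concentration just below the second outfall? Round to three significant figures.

16.9 mg/L

After mixing, C = (912.0·11.00 + 69.20·340.0) / 981.2 = 33560/981.2 = 34.20 mg/L; combined flow 981.2 L/s.
Travel time t = 28.0·1000 / 0.46 = 60870 s = 16.91 h.
7.3%/h lost → k = −ln(1 − 0.073) = 0.07580 h⁻¹.
Decay over the reach: 34.20·exp(−kt) = 34.20·0.2776 = 9.494 mg/L.
Second outfall: C = (981.2·9.494 + 73.10·116.0)/1054 = 16.88 mg/L.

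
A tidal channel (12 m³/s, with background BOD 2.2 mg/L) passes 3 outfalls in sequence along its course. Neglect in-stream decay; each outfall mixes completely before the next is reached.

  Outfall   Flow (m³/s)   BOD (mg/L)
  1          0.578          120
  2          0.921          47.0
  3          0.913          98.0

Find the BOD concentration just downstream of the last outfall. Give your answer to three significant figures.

15.9 mg/L

Below outfall 1: Q → 12.58 m³/s, C = (12.00·2.200 + 0.5780·120.0)/12.58 = 7.613 mg/L.
Below outfall 2: Q → 13.50 m³/s, C = (12.58·7.613 + 0.9210·47.00)/13.50 = 10.30 mg/L.
Below outfall 3: Q → 14.41 m³/s, C = (13.50·10.30 + 0.9130·98.00)/14.41 = 15.86 mg/L.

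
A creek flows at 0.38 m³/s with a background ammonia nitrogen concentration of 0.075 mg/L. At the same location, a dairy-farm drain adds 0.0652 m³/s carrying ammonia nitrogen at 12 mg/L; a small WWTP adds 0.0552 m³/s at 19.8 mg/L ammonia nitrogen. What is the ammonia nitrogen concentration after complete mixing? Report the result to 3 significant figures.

Conservation of mass: C = (0.3800·0.07500 + 0.06520·12.00 + 0.05520·19.80) / 0.5004 = 1.904/0.5004 = 3.805 mg/L.

3.80 mg/L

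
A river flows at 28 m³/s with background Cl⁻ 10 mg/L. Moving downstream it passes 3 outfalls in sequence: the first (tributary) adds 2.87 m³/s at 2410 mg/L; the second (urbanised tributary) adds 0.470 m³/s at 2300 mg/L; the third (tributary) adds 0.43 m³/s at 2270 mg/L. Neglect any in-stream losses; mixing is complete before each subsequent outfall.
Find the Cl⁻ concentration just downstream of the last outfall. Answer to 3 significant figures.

Below outfall 1: Q → 30.87 m³/s, C = (28.00·10.00 + 2.870·2410)/30.87 = 233.1 mg/L.
Below outfall 2: Q → 31.34 m³/s, C = (30.87·233.1 + 0.4700·2300)/31.34 = 264.1 mg/L.
Below outfall 3: Q → 31.77 m³/s, C = (31.34·264.1 + 0.4300·2270)/31.77 = 291.3 mg/L.

291 mg/L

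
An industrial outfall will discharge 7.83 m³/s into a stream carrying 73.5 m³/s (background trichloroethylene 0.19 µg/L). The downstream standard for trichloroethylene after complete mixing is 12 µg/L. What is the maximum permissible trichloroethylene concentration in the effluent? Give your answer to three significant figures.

At the limit, (Qr·Cr + Qe·Cₑ)/(Qr + Qe) = 12:
Cₑ = (81.33·12 − 73.50·0.1900) / 7.830 = 122.9 µg/L.

123 µg/L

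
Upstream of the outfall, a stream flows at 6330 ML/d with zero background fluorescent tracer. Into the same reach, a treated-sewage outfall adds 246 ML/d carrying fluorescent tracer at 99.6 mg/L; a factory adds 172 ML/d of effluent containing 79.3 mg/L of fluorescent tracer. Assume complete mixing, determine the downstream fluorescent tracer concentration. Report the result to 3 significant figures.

5.65 mg/L

Mixed concentration C = ΣQC/ΣQ = (6330·0 + 246.0·99.60 + 172.0·79.30) / 6748 = 38140/6748 = 5.652 mg/L.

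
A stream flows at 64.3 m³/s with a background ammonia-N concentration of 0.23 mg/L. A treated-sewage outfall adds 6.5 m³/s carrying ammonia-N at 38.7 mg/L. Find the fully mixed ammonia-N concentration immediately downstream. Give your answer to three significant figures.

Mixed concentration C = ΣQC/ΣQ = (64.30·0.2300 + 6.500·38.70) / 70.80 = 266.3/70.80 = 3.762 mg/L.

3.76 mg/L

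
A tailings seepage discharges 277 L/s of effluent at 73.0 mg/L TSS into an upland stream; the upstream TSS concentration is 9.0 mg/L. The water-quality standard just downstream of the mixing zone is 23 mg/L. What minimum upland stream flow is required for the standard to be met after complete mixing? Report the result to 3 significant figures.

Set C_mix = 23: (Q·9.000 + 277.0·73.00) / (Q + 277.0) = 23
→ Q = 277.0·(73.00 − 23)/(23 − 9.000) = 989.3 L/s.

989 L/s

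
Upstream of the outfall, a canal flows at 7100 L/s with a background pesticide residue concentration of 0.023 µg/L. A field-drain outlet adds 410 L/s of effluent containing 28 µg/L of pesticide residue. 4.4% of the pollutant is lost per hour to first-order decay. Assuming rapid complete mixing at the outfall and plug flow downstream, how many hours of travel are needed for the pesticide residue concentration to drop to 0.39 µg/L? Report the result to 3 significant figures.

30.7 h

Mixed concentration C = ΣQC/ΣQ = (7100·0.02300 + 410.0·28.00) / 7510 = 11640/7510 = 1.550 µg/L.
4.4%/h lost → k = −ln(1 − 0.044) = 0.04500 h⁻¹.
1.550·exp(−k·t) = 0.39 → t = ln(1.550/0.39)/k = 110400 s = 30.67 h.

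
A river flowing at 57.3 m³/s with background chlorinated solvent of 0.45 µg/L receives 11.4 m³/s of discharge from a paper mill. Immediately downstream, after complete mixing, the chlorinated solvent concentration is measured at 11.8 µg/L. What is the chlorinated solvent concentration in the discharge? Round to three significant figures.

68.8 µg/L

Mass balance: 57.30·0.4500 + 11.40·Cₑ = 68.70·11.80
→ Cₑ = (68.70·11.80 − 57.30·0.4500) / 11.40 = 68.85 µg/L.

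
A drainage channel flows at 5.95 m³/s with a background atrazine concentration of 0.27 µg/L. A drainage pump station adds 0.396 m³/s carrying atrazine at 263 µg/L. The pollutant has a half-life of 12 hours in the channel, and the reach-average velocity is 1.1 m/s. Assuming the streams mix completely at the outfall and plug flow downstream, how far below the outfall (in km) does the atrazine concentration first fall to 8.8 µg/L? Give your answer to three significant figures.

After mixing, C = (5.950·0.2700 + 0.3960·263.0) / 6.346 = 105.8/6.346 = 16.66 µg/L.
Half-life 12 h → k = ln 2 / 12 = 0.05776 h⁻¹ = 1.386 d⁻¹.
Set 16.66·exp(−k·t) = 8.8 → t = ln(16.66/8.8)/k = 39800 s = 11.05 h.
Distance = v·t = 1.1·39800 = 43780 m = 43.78 km.

43.8 km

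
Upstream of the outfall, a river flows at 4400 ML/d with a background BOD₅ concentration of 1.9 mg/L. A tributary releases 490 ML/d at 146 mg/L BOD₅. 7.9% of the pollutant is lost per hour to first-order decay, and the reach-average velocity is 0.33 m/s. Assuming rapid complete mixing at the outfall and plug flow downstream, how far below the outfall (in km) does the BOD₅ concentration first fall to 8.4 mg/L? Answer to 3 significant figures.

9.60 km

Mixed concentration C = ΣQC/ΣQ = (4400·1.900 + 490.0·146.0) / 4890 = 79900/4890 = 16.34 mg/L.
7.9%/h lost → k = −ln(1 − 0.079) = 0.08230 h⁻¹.
Set 16.34·exp(−k·t) = 8.4 → t = ln(16.34/8.4)/k = 29110 s = 8.085 h.
Distance = v·t = 0.33·29110 = 9605 m = 9.605 km.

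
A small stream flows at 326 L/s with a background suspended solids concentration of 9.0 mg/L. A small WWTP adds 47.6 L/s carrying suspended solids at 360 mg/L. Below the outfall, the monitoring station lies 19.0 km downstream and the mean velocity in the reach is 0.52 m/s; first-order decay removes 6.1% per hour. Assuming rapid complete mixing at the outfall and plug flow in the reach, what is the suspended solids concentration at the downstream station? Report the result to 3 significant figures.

Mass balance: C = (326.0·9.000 + 47.60·360.0) / 373.6 = 20070/373.6 = 53.72 mg/L.
Travel time t = 19.0·1000 / 0.52 = 36540 s = 10.15 h.
6.1%/h lost → k = −ln(1 − 0.061) = 0.06294 h⁻¹.
Applying C = C₀e^(−kt): 53.72 × 0.5279 = 28.36 mg/L.

28.4 mg/L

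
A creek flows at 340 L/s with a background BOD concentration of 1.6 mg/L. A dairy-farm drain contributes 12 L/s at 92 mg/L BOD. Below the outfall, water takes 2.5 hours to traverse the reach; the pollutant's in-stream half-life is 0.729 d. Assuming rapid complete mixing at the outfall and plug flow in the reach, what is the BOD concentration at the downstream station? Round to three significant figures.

4.24 mg/L

Flow-weighted average: C = (340.0·1.600 + 12.00·92.00) / 352.0 = 1648/352.0 = 4.682 mg/L.
Half-life 0.729 d → k = ln 2 / 0.729 = 0.9508 d⁻¹.
Applying C = C₀e^(−kt): 4.682 × 0.9057 = 4.240 mg/L.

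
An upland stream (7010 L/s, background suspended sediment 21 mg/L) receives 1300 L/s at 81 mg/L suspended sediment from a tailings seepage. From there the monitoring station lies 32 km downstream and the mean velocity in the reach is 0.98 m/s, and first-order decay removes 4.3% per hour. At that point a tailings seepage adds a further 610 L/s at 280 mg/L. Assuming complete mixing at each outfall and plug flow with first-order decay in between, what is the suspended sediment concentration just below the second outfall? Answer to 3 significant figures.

38.1 mg/L

After mixing, C = (7010·21.00 + 1300·81.00) / 8310 = 252500/8310 = 30.39 mg/L; combined flow 8310 L/s.
Travel time t = 32·1000 / 0.98 = 32650 s = 9.070 h.
4.3%/h lost → k = −ln(1 − 0.043) = 0.04395 h⁻¹.
First-order decay: C = 30.39·exp(−k·t) = 30.39·0.6712 = 20.40 mg/L.
Second outfall: C = (8310·20.40 + 610.0·280.0)/8920 = 38.15 mg/L.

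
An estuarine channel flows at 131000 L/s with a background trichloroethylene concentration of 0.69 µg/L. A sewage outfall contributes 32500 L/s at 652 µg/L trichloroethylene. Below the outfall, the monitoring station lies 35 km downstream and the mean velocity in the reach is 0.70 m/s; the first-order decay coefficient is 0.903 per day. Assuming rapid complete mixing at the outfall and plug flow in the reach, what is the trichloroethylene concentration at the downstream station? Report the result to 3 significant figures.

77.2 µg/L

After mixing, C = (131000·0.6900 + 32500·652.0) / 163500 = 21280000/163500 = 130.2 µg/L.
Travel time t = 35·1000 / 0.70 = 50000 s = 13.89 h.
Applying C = C₀e^(−kt): 130.2 × 0.5930 = 77.18 µg/L.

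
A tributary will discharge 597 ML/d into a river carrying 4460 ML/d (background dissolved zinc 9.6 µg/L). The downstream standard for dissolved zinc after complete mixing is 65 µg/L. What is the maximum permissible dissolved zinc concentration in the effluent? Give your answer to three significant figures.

At the limit, (Qr·Cr + Qe·Cₑ)/(Qr + Qe) = 65:
Cₑ = (5057·65 − 4460·9.600) / 597.0 = 478.9 µg/L.

479 µg/L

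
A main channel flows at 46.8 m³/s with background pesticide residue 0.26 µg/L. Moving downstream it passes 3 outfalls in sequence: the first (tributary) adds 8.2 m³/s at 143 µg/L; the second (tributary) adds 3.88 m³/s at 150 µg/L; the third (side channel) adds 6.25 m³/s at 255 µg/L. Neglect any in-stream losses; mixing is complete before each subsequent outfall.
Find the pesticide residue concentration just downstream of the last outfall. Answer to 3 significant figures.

After outfall 1: Q = 46.80 + 8.200 = 55.00 m³/s; C = (46.80·0.2600 + 8.200·143.0)/55.00 = 21.54 µg/L.
After outfall 2: Q = 55.00 + 3.880 = 58.88 m³/s; C = (55.00·21.54 + 3.880·150.0)/58.88 = 30.01 µg/L.
After outfall 3: Q = 58.88 + 6.250 = 65.13 m³/s; C = (58.88·30.01 + 6.250·255.0)/65.13 = 51.60 µg/L.

51.6 µg/L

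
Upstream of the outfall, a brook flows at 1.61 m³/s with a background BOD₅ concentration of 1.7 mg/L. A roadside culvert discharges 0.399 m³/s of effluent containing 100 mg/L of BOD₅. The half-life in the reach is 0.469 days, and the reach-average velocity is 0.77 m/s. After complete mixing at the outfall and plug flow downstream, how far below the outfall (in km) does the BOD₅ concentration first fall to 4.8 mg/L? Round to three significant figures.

66.9 km

After mixing, C = (1.610·1.700 + 0.3990·100.0) / 2.009 = 42.64/2.009 = 21.22 mg/L.
Half-life 0.469 d → k = ln 2 / 0.469 = 1.478 d⁻¹.
Set 21.22·exp(−k·t) = 4.8 → t = ln(21.22/4.8)/k = 86900 s = 24.14 h.
Distance = v·t = 0.77·86900 = 66910 m = 66.91 km.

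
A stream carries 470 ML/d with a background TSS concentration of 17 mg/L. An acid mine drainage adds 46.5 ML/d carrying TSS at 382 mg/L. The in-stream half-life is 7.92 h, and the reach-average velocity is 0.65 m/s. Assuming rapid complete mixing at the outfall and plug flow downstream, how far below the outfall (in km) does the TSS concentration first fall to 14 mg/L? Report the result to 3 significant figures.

Mixed concentration C = ΣQC/ΣQ = (470.0·17.00 + 46.50·382.0) / 516.5 = 25750/516.5 = 49.86 mg/L.
Half-life 7.92 h → k = ln 2 / 7.92 = 0.08752 h⁻¹ = 2.100 d⁻¹.
Set 49.86·exp(−k·t) = 14 → t = ln(49.86/14)/k = 52250 s = 14.51 h.
Distance = v·t = 0.65·52250 = 33960 m = 33.96 km.

34.0 km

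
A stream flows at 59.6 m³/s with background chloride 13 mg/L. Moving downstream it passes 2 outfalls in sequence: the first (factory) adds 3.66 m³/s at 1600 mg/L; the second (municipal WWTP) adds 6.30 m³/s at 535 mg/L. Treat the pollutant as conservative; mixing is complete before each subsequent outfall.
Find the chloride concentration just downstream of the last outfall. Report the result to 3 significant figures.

144 mg/L

Outfall 1: combined Q = 63.26 m³/s; C = (59.60·13.00 + 3.660·1600)/63.26 = 104.8 mg/L.
Outfall 2: combined Q = 69.56 m³/s; C = (63.26·104.8 + 6.300·535.0)/69.56 = 143.8 mg/L.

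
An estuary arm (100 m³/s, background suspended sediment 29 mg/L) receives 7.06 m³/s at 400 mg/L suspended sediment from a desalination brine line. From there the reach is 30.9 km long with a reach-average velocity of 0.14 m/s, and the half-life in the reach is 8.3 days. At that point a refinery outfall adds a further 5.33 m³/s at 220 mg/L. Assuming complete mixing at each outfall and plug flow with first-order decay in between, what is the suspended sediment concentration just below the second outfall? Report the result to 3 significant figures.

Flow-weighted average: C = (100.0·29.00 + 7.060·400.0) / 107.1 = 5724/107.1 = 53.47 mg/L; combined flow 107.1 m³/s.
Travel time t = 30.9·1000 / 0.14 = 220700 s = 61.31 h.
Half-life 8.3 d → k = ln 2 / 8.3 = 0.08351 d⁻¹.
First-order decay: C = 53.47·exp(−k·t) = 53.47·0.8079 = 43.19 mg/L.
Second outfall: C = (107.1·43.19 + 5.330·220.0)/112.4 = 51.58 mg/L.

51.6 mg/L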